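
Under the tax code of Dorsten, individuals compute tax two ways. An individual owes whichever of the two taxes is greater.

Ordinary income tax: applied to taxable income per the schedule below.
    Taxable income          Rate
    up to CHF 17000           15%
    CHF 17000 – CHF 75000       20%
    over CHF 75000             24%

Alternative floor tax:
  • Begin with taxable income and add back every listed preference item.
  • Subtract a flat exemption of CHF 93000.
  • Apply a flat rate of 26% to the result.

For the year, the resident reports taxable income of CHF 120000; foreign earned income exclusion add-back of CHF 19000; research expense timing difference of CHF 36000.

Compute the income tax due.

CHF 24950

Alternative floor tax:
  Adjusted income: CHF 120000 + CHF 19000 + CHF 36000 = CHF 175000
  Less exemption CHF 93000 → base CHF 82000
  CHF 82000 × 26% = CHF 21320

Ordinary income tax:
  CHF 17000 × 15% = CHF 2550
  CHF 58000 × 20% = CHF 11600
  CHF 45000 × 24% = CHF 10800
  → CHF 24950

CHF 24950 > CHF 21320, so the ordinary income tax governs.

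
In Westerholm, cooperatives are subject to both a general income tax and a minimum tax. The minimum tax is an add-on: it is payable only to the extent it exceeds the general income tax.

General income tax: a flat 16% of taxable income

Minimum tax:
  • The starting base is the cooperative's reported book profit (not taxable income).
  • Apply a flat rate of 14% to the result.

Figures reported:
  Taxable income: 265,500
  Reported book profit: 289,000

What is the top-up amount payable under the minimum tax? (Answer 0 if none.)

Minimum tax:
  Base (reported book profit): 289,000
  289,000 × 14% = 40,460

General income tax:
  265,500 × 16% = 42,480

40,460 ≤ 42,480, so no add-on is due.

0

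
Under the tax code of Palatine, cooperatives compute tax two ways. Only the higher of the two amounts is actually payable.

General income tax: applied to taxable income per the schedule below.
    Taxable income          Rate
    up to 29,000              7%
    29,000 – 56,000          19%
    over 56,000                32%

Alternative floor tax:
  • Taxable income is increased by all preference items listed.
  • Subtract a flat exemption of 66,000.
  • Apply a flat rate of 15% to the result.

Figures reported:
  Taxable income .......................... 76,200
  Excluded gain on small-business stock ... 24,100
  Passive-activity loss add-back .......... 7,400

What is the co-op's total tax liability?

Alternative floor tax:
  Adjusted income: 76,200 + 24,100 + 7,400 = 107,700
  Less exemption 66,000 → base 41,700
  41,700 × 15% = 6,255

General income tax:
  29,000 × 7% = 2,030
  27,000 × 19% = 5,130
  20,200 × 32% = 6,464
  → 13,624

13,624 > 6,255, so the general income tax governs.

13,624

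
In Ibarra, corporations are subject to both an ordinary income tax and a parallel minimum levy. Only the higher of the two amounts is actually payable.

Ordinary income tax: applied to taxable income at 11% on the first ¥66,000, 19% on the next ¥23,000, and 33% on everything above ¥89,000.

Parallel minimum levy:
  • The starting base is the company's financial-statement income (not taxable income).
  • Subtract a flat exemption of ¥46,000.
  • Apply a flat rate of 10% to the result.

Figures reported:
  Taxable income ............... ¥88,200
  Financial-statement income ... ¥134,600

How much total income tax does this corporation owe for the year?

¥11,478

Parallel minimum levy:
  Base (financial-statement income): ¥134,600
  Less exemption ¥46,000 → base ¥88,600
  ¥88,600 × 10% = ¥8,860

Ordinary income tax:
  ¥66,000 × 11% = ¥7,260
  ¥22,200 × 19% = ¥4,218
  → ¥11,478

¥11,478 > ¥8,860, so the ordinary income tax governs.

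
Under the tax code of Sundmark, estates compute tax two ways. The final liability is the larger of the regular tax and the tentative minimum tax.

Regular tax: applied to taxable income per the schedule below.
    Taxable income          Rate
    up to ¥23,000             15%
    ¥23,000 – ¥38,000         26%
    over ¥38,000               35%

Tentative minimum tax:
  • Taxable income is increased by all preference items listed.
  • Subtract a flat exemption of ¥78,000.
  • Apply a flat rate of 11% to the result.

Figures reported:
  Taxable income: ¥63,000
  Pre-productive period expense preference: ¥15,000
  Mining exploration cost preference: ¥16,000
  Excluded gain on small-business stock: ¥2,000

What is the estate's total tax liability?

Tentative minimum tax:
  Adjusted income: ¥63,000 + ¥15,000 + ¥16,000 + ¥2,000 = ¥96,000
  Less exemption ¥78,000 → base ¥18,000
  ¥18,000 × 11% = ¥1,980

Regular tax:
  ¥23,000 × 15% = ¥3,450
  ¥15,000 × 26% = ¥3,900
  ¥25,000 × 35% = ¥8,750
  → ¥16,100

¥16,100 > ¥1,980, so the regular tax governs.

¥16,100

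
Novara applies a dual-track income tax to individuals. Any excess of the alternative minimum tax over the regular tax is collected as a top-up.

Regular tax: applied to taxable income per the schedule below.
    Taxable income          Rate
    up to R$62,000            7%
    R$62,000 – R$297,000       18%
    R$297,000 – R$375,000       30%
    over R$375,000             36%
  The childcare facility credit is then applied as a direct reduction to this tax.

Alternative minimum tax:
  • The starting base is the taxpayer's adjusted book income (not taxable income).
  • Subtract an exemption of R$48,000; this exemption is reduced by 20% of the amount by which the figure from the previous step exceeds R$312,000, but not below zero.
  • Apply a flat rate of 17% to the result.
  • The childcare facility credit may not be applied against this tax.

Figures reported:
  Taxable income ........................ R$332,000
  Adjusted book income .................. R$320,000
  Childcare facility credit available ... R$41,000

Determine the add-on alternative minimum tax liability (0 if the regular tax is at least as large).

Alternative minimum tax:
  Base (adjusted book income): R$320,000
  Exemption: R$48,000 − 20% × (R$320,000 − R$312,000) = R$48,000 − R$1,600 = R$46,400
  Base: R$320,000 − R$46,400 = R$273,600
  R$273,600 × 17% = R$46,512

Regular tax:
  R$62,000 × 7% = R$4,340
  R$235,000 × 18% = R$42,300
  R$35,000 × 30% = R$10,500
  → R$57,140
  Less childcare facility credit R$41,000 → R$16,140

Excess of alternative minimum tax over regular tax: R$46,512 − R$16,140 = R$30,372.

R$30,372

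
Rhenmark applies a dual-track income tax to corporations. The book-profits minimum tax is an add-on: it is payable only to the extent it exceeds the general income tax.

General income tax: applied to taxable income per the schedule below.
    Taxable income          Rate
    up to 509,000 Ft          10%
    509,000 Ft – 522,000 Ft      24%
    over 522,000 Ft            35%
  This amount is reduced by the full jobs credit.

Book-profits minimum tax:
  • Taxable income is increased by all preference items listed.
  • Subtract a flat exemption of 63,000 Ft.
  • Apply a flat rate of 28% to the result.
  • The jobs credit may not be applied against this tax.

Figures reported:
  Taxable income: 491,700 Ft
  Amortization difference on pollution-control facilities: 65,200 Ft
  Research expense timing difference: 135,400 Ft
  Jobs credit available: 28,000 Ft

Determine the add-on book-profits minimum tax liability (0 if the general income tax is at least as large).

155,034 Ft

General income tax:
  491,700 Ft × 10% = 49,170 Ft
  Less jobs credit 28,000 Ft → 21,170 Ft

Book-profits minimum tax:
  Adjusted income: 491,700 Ft + 65,200 Ft + 135,400 Ft = 692,300 Ft
  Less exemption 63,000 Ft → base 629,300 Ft
  629,300 Ft × 28% = 176,204 Ft

Excess of book-profits minimum tax over general income tax: 176,204 Ft − 21,170 Ft = 155,034 Ft.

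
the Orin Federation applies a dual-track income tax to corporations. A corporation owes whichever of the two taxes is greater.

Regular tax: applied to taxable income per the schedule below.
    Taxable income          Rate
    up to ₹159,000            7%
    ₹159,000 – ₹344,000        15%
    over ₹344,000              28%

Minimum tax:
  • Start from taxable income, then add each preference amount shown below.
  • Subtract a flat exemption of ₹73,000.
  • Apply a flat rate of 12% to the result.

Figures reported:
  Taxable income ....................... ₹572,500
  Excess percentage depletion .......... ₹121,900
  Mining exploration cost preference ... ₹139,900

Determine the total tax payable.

Regular tax:
  ₹159,000 × 7% = ₹11,130
  ₹185,000 × 15% = ₹27,750
  ₹228,500 × 28% = ₹63,980
  → ₹102,860

Minimum tax:
  Adjusted income: ₹572,500 + ₹121,900 + ₹139,900 = ₹834,300
  Less exemption ₹73,000 → base ₹761,300
  ₹761,300 × 12% = ₹91,356

₹102,860 > ₹91,356, so the regular tax governs.

₹102,860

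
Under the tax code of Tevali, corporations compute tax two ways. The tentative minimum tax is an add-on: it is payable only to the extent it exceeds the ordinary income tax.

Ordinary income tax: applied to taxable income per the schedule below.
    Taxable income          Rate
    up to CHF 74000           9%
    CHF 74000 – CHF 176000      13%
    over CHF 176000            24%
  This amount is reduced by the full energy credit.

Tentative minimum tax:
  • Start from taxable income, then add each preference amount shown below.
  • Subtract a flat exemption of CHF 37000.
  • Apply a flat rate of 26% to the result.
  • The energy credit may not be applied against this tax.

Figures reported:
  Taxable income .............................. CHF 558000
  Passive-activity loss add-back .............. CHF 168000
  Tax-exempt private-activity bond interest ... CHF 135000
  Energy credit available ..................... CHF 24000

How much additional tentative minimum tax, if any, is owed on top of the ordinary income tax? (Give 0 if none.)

CHF 126640

Tentative minimum tax:
  Adjusted income: CHF 558000 + CHF 168000 + CHF 135000 = CHF 861000
  Less exemption CHF 37000 → base CHF 824000
  CHF 824000 × 26% = CHF 214240

Ordinary income tax:
  CHF 74000 × 9% = CHF 6660
  CHF 102000 × 13% = CHF 13260
  CHF 382000 × 24% = CHF 91680
  → CHF 111600
  Less energy credit CHF 24000 → CHF 87600

Excess of tentative minimum tax over ordinary income tax: CHF 214240 − CHF 87600 = CHF 126640.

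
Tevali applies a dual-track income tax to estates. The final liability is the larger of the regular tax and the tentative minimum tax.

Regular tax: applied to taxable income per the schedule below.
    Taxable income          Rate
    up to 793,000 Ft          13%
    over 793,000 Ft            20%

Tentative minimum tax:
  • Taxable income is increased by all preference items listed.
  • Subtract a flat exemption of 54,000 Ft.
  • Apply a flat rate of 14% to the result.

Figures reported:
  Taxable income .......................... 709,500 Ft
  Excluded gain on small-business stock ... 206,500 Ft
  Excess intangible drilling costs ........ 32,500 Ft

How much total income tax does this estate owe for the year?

Tentative minimum tax:
  Adjusted income: 709,500 Ft + 206,500 Ft + 32,500 Ft = 948,500 Ft
  Less exemption 54,000 Ft → base 894,500 Ft
  894,500 Ft × 14% = 125,230 Ft

Regular tax:
  709,500 Ft × 13% = 92,235 Ft

125,230 Ft > 92,235 Ft, so the tentative minimum tax is the binding amount.

125,230 Ft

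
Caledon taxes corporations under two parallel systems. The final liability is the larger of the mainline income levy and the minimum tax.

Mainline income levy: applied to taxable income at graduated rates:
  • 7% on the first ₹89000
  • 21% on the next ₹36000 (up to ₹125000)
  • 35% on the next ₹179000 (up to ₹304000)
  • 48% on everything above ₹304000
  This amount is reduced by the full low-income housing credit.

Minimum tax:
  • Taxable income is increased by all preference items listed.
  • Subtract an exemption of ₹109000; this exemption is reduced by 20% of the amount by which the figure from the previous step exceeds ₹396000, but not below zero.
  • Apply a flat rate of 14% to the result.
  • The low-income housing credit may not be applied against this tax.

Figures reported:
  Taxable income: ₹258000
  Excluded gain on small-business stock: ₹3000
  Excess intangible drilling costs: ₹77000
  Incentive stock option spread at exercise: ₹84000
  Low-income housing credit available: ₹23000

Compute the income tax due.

₹44548

Mainline income levy:
  ₹89000 × 7% = ₹6230
  ₹36000 × 21% = ₹7560
  ₹133000 × 35% = ₹46550
  → ₹60340
  Less low-income housing credit ₹23000 → ₹37340

Minimum tax:
  Adjusted income: ₹258000 + ₹3000 + ₹77000 + ₹84000 = ₹422000
  Exemption: ₹109000 − 20% × (₹422000 − ₹396000) = ₹109000 − ₹5200 = ₹103800
  Base: ₹422000 − ₹103800 = ₹318200
  ₹318200 × 14% = ₹44548

₹44548 > ₹37340, so the minimum tax is the binding amount.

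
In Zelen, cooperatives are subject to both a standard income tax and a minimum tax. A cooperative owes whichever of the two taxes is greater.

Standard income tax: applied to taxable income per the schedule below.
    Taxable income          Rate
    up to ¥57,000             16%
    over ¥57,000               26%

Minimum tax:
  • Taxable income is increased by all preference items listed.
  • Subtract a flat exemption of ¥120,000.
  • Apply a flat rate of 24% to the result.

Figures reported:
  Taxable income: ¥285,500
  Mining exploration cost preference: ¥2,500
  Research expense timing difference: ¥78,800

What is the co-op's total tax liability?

Standard income tax:
  ¥57,000 × 16% = ¥9,120
  ¥228,500 × 26% = ¥59,410
  → ¥68,530

Minimum tax:
  Adjusted income: ¥285,500 + ¥2,500 + ¥78,800 = ¥366,800
  Less exemption ¥120,000 → base ¥246,800
  ¥246,800 × 24% = ¥59,232

¥68,530 > ¥59,232, so the standard income tax governs.

¥68,530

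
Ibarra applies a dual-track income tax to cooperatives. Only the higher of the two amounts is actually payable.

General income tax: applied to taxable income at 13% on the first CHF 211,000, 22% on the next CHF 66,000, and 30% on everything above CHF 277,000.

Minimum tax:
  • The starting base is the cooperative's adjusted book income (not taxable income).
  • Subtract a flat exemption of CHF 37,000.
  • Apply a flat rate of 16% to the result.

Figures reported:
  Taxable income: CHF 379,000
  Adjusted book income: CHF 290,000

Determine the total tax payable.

CHF 72,550

Minimum tax:
  Base (adjusted book income): CHF 290,000
  Less exemption CHF 37,000 → base CHF 253,000
  CHF 253,000 × 16% = CHF 40,480

General income tax:
  CHF 211,000 × 13% = CHF 27,430
  CHF 66,000 × 22% = CHF 14,520
  CHF 102,000 × 30% = CHF 30,600
  → CHF 72,550

CHF 72,550 > CHF 40,480, so the general income tax governs.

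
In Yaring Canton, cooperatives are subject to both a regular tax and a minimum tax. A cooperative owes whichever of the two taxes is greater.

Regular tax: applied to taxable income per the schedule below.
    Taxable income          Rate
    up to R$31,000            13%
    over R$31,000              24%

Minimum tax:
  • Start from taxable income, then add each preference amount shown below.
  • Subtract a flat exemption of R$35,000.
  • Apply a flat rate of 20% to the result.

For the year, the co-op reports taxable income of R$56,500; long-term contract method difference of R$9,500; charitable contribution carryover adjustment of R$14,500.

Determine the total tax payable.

Regular tax:
  R$31,000 × 13% = R$4,030
  R$25,500 × 24% = R$6,120
  → R$10,150

Minimum tax:
  Adjusted income: R$56,500 + R$9,500 + R$14,500 = R$80,500
  Less exemption R$35,000 → base R$45,500
  R$45,500 × 20% = R$9,100

R$10,150 > R$9,100, so the regular tax governs.

R$10,150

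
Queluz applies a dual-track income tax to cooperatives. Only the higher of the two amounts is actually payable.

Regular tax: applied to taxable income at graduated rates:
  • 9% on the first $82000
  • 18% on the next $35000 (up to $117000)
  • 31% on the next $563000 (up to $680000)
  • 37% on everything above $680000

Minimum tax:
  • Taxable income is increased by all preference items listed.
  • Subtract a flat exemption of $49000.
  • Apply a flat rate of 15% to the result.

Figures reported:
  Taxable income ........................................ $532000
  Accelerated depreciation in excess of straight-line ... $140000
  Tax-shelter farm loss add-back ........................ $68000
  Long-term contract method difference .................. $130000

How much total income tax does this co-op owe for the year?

$142330

Regular tax:
  $82000 × 9% = $7380
  $35000 × 18% = $6300
  $415000 × 31% = $128650
  → $142330

Minimum tax:
  Adjusted income: $532000 + $140000 + $68000 + $130000 = $870000
  Less exemption $49000 → base $821000
  $821000 × 15% = $123150

$142330 > $123150, so the regular tax governs.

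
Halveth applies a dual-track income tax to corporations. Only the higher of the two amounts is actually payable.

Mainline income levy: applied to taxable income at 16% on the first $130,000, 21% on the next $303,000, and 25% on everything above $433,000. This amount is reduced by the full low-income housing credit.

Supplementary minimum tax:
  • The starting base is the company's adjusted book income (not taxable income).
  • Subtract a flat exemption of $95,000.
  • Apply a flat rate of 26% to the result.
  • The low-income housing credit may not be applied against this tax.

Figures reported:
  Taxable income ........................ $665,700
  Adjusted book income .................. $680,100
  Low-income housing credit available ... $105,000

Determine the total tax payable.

$152,126

Mainline income levy:
  $130,000 × 16% = $20,800
  $303,000 × 21% = $63,630
  $232,700 × 25% = $58,175
  → $142,605
  Less low-income housing credit $105,000 → $37,605

Supplementary minimum tax:
  Base (adjusted book income): $680,100
  Less exemption $95,000 → base $585,100
  $585,100 × 26% = $152,126

$152,126 > $37,605, so the supplementary minimum tax is the binding amount.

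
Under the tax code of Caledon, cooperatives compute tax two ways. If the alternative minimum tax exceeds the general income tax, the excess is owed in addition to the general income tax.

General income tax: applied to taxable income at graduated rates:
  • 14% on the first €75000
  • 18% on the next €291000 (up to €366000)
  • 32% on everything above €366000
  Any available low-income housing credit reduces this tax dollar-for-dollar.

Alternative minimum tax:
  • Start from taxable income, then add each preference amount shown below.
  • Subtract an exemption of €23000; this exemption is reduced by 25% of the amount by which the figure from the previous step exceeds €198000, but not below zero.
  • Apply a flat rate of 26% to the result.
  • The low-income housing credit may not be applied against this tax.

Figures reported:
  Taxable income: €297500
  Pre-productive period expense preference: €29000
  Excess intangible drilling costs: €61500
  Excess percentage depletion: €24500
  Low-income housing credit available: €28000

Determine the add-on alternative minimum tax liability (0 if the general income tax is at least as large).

€84700

General income tax:
  €75000 × 14% = €10500
  €222500 × 18% = €40050
  → €50550
  Less low-income housing credit €28000 → €22550

Alternative minimum tax:
  Adjusted income: €297500 + €29000 + €61500 + €24500 = €412500
  Exemption: 25% × (€412500 − €198000) = €53625 ≥ €23000, so the exemption is fully phased out
  Base: €412500 − €0 = €412500
  €412500 × 26% = €107250

Excess of alternative minimum tax over general income tax: €107250 − €22550 = €84700.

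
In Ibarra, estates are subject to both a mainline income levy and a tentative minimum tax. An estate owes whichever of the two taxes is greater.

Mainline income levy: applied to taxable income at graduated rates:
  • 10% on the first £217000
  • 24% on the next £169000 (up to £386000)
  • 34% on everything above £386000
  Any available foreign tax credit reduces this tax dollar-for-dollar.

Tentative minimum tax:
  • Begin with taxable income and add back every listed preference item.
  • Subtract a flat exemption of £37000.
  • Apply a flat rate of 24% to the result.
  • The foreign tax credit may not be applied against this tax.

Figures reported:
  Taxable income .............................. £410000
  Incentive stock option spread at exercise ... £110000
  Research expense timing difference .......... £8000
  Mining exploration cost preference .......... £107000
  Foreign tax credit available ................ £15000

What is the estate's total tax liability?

£143520

Mainline income levy:
  £217000 × 10% = £21700
  £169000 × 24% = £40560
  £24000 × 34% = £8160
  → £70420
  Less foreign tax credit £15000 → £55420

Tentative minimum tax:
  Adjusted income: £410000 + £110000 + £8000 + £107000 = £635000
  Less exemption £37000 → base £598000
  £598000 × 24% = £143520

£143520 > £55420, so the tentative minimum tax is the binding amount.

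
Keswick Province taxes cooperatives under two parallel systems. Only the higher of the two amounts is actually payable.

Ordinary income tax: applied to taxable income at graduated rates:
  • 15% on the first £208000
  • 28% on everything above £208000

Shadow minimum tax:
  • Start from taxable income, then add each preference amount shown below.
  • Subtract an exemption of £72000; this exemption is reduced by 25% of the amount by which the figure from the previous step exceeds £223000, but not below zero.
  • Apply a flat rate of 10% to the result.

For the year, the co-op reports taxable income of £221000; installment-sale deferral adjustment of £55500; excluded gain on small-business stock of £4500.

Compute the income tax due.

£34840

Shadow minimum tax:
  Adjusted income: £221000 + £55500 + £4500 = £281000
  Exemption: £72000 − 25% × (£281000 − £223000) = £72000 − £14500 = £57500
  Base: £281000 − £57500 = £223500
  £223500 × 10% = £22350

Ordinary income tax:
  £208000 × 15% = £31200
  £13000 × 28% = £3640
  → £34840

£34840 > £22350, so the ordinary income tax governs.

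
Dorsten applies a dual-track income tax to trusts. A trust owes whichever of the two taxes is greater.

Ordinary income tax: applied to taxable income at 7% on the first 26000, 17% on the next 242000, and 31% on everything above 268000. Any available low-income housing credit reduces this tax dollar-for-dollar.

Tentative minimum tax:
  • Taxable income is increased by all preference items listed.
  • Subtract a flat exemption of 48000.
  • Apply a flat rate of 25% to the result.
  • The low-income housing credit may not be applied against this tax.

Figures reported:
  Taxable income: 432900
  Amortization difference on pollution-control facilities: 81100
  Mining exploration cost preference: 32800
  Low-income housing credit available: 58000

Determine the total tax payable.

Tentative minimum tax:
  Adjusted income: 432900 + 81100 + 32800 = 546800
  Less exemption 48000 → base 498800
  498800 × 25% = 124700

Ordinary income tax:
  26000 × 7% = 1820
  242000 × 17% = 41140
  164900 × 31% = 51119
  → 94079
  Less low-income housing credit 58000 → 36079

124700 > 36079, so the tentative minimum tax is the binding amount.

124700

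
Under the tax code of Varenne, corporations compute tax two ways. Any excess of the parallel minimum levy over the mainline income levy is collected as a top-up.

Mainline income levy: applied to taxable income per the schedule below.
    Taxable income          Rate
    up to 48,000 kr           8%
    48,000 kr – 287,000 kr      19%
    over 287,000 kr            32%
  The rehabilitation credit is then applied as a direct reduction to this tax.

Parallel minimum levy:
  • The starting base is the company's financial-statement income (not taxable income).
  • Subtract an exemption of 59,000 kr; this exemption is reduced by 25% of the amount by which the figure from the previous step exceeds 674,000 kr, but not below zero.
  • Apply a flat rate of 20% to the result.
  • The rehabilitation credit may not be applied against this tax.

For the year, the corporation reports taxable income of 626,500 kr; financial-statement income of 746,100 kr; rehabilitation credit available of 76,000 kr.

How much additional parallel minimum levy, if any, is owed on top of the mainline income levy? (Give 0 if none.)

59,135 kr

Mainline income levy:
  48,000 kr × 8% = 3,840 kr
  239,000 kr × 19% = 45,410 kr
  339,500 kr × 32% = 108,640 kr
  → 157,890 kr
  Less rehabilitation credit 76,000 kr → 81,890 kr

Parallel minimum levy:
  Base (financial-statement income): 746,100 kr
  Exemption: 59,000 kr − 25% × (746,100 kr − 674,000 kr) = 59,000 kr − 18,025 kr = 40,975 kr
  Base: 746,100 kr − 40,975 kr = 705,125 kr
  705,125 kr × 20% = 141,025 kr

Excess of parallel minimum levy over mainline income levy: 141,025 kr − 81,890 kr = 59,135 kr.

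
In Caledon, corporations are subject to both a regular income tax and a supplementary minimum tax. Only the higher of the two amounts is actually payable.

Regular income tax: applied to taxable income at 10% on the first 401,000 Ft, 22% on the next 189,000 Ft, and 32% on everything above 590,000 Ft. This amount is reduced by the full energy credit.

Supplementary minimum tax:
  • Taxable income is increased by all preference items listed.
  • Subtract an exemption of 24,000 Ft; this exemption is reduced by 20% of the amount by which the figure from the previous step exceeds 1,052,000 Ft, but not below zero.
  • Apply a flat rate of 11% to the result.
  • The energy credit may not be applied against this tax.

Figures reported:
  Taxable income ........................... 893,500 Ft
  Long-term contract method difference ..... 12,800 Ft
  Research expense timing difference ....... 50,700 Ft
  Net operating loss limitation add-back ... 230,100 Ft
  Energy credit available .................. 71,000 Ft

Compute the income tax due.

Supplementary minimum tax:
  Adjusted income: 893,500 Ft + 12,800 Ft + 50,700 Ft + 230,100 Ft = 1,187,100 Ft
  Exemption: 20% × (1,187,100 Ft − 1,052,000 Ft) = 27,020 Ft ≥ 24,000 Ft, so the exemption is fully phased out
  Base: 1,187,100 Ft − 0 Ft = 1,187,100 Ft
  1,187,100 Ft × 11% = 130,581 Ft

Regular income tax:
  401,000 Ft × 10% = 40,100 Ft
  189,000 Ft × 22% = 41,580 Ft
  303,500 Ft × 32% = 97,120 Ft
  → 178,800 Ft
  Less energy credit 71,000 Ft → 107,800 Ft

130,581 Ft > 107,800 Ft, so the supplementary minimum tax is the binding amount.

130,581 Ft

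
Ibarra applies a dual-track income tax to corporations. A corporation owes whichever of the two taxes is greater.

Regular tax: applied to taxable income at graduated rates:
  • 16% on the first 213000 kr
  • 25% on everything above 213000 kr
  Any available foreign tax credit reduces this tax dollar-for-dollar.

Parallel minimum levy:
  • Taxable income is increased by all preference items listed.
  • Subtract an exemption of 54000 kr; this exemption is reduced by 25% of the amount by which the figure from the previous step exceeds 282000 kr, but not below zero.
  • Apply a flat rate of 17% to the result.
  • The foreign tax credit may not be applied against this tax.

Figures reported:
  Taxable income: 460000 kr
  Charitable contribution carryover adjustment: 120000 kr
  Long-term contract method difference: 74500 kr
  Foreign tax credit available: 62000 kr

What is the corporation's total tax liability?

111265 kr

Parallel minimum levy:
  Adjusted income: 460000 kr + 120000 kr + 74500 kr = 654500 kr
  Exemption: 25% × (654500 kr − 282000 kr) = 93125 kr ≥ 54000 kr, so the exemption is fully phased out
  Base: 654500 kr − 0 kr = 654500 kr
  654500 kr × 17% = 111265 kr

Regular tax:
  213000 kr × 16% = 34080 kr
  247000 kr × 25% = 61750 kr
  → 95830 kr
  Less foreign tax credit 62000 kr → 33830 kr

111265 kr > 33830 kr, so the parallel minimum levy is the binding amount.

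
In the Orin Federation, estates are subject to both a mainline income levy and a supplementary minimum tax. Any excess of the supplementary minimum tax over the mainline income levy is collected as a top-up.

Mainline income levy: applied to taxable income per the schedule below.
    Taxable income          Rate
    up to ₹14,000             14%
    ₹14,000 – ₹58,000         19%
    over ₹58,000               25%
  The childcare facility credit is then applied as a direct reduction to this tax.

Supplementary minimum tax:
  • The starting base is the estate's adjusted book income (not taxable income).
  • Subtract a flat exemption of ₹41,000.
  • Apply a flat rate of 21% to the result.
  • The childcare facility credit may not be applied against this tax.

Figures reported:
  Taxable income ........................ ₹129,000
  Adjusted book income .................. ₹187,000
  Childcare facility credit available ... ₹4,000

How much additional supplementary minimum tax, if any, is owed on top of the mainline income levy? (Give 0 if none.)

₹6,590

Mainline income levy:
  ₹14,000 × 14% = ₹1,960
  ₹44,000 × 19% = ₹8,360
  ₹71,000 × 25% = ₹17,750
  → ₹28,070
  Less childcare facility credit ₹4,000 → ₹24,070

Supplementary minimum tax:
  Base (adjusted book income): ₹187,000
  Less exemption ₹41,000 → base ₹146,000
  ₹146,000 × 21% = ₹30,660

Excess of supplementary minimum tax over mainline income levy: ₹30,660 − ₹24,070 = ₹6,590.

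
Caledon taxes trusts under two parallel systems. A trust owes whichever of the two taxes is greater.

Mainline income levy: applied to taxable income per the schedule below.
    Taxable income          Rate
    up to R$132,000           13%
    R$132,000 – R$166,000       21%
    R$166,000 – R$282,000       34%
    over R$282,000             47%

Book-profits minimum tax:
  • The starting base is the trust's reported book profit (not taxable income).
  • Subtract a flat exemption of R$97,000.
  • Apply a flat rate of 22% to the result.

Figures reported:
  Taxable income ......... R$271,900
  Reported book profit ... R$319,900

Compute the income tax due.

R$60,306

Book-profits minimum tax:
  Base (reported book profit): R$319,900
  Less exemption R$97,000 → base R$222,900
  R$222,900 × 22% = R$49,038

Mainline income levy:
  R$132,000 × 13% = R$17,160
  R$34,000 × 21% = R$7,140
  R$105,900 × 34% = R$36,006
  → R$60,306

R$60,306 > R$49,038, so the mainline income levy governs.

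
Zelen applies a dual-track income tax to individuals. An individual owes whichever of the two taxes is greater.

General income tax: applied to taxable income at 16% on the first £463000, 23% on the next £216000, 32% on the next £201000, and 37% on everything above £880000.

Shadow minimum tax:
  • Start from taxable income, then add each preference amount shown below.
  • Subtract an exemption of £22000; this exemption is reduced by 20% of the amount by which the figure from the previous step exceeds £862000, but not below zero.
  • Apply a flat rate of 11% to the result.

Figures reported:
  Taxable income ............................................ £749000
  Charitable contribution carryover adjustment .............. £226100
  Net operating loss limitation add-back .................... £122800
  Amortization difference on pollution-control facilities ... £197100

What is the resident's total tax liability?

£146160

Shadow minimum tax:
  Adjusted income: £749000 + £226100 + £122800 + £197100 = £1295000
  Exemption: 20% × (£1295000 − £862000) = £86600 ≥ £22000, so the exemption is fully phased out
  Base: £1295000 − £0 = £1295000
  £1295000 × 11% = £142450

General income tax:
  £463000 × 16% = £74080
  £216000 × 23% = £49680
  £70000 × 32% = £22400
  → £146160

£146160 > £142450, so the general income tax governs.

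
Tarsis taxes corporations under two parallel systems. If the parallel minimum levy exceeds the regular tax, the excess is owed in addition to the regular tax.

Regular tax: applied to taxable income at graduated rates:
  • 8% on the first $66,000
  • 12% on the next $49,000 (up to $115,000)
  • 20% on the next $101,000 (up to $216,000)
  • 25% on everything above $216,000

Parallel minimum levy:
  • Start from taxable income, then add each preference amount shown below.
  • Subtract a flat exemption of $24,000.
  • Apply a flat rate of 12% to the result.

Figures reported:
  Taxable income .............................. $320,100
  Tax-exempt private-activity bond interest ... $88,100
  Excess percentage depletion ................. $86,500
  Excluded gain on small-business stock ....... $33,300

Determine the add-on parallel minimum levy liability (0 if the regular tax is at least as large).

Regular tax:
  $66,000 × 8% = $5,280
  $49,000 × 12% = $5,880
  $101,000 × 20% = $20,200
  $104,100 × 25% = $26,025
  → $57,385

Parallel minimum levy:
  Adjusted income: $320,100 + $88,100 + $86,500 + $33,300 = $528,000
  Less exemption $24,000 → base $504,000
  $504,000 × 12% = $60,480

Excess of parallel minimum levy over regular tax: $60,480 − $57,385 = $3,095.

$3,095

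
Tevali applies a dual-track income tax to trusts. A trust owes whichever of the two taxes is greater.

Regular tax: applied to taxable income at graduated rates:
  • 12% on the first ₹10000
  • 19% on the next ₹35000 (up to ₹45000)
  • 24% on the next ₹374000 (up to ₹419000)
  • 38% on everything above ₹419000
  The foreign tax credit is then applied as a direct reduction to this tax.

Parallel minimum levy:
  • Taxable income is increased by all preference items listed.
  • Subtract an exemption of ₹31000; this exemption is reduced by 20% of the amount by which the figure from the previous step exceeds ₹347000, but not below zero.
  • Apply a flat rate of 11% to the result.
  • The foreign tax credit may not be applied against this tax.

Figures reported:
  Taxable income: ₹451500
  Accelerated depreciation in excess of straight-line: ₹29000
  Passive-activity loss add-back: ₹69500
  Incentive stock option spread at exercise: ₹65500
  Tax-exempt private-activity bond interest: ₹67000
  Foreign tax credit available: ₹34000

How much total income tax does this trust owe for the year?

Parallel minimum levy:
  Adjusted income: ₹451500 + ₹29000 + ₹69500 + ₹65500 + ₹67000 = ₹682500
  Exemption: 20% × (₹682500 − ₹347000) = ₹67100 ≥ ₹31000, so the exemption is fully phased out
  Base: ₹682500 − ₹0 = ₹682500
  ₹682500 × 11% = ₹75075

Regular tax:
  ₹10000 × 12% = ₹1200
  ₹35000 × 19% = ₹6650
  ₹374000 × 24% = ₹89760
  ₹32500 × 38% = ₹12350
  → ₹109960
  Less foreign tax credit ₹34000 → ₹75960

₹75960 > ₹75075, so the regular tax governs.

₹75960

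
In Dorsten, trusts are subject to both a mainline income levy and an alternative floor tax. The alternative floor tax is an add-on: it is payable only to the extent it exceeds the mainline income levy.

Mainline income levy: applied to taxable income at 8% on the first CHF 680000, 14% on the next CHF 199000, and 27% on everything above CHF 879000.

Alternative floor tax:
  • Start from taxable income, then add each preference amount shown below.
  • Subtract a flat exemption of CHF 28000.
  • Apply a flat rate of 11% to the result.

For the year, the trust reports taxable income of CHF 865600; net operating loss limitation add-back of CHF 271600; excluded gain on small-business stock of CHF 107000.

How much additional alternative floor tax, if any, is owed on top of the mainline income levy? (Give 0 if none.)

CHF 53398

Alternative floor tax:
  Adjusted income: CHF 865600 + CHF 271600 + CHF 107000 = CHF 1244200
  Less exemption CHF 28000 → base CHF 1216200
  CHF 1216200 × 11% = CHF 133782

Mainline income levy:
  CHF 680000 × 8% = CHF 54400
  CHF 185600 × 14% = CHF 25984
  → CHF 80384

Excess of alternative floor tax over mainline income levy: CHF 133782 − CHF 80384 = CHF 53398.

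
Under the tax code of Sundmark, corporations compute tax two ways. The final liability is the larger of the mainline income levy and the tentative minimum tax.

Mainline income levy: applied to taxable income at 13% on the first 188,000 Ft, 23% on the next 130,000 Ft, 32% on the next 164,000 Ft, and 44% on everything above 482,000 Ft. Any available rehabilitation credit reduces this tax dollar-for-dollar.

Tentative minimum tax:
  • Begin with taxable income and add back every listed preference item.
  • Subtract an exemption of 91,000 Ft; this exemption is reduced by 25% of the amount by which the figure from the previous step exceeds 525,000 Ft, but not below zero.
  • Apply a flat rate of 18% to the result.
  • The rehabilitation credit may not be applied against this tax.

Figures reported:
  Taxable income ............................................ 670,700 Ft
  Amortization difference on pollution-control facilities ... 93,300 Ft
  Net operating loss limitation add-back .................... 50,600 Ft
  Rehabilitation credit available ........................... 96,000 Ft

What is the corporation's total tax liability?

Tentative minimum tax:
  Adjusted income: 670,700 Ft + 93,300 Ft + 50,600 Ft = 814,600 Ft
  Exemption: 91,000 Ft − 25% × (814,600 Ft − 525,000 Ft) = 91,000 Ft − 72,400 Ft = 18,600 Ft
  Base: 814,600 Ft − 18,600 Ft = 796,000 Ft
  796,000 Ft × 18% = 143,280 Ft

Mainline income levy:
  188,000 Ft × 13% = 24,440 Ft
  130,000 Ft × 23% = 29,900 Ft
  164,000 Ft × 32% = 52,480 Ft
  188,700 Ft × 44% = 83,028 Ft
  → 189,848 Ft
  Less rehabilitation credit 96,000 Ft → 93,848 Ft

143,280 Ft > 93,848 Ft, so the tentative minimum tax is the binding amount.

143,280 Ft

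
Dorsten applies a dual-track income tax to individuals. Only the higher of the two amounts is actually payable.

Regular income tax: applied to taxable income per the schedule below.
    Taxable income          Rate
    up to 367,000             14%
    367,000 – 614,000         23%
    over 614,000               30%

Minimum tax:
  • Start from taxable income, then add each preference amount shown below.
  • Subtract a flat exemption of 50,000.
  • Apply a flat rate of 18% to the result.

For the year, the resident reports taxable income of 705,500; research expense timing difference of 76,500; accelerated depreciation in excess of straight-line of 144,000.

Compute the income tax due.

157,680

Regular income tax:
  367,000 × 14% = 51,380
  247,000 × 23% = 56,810
  91,500 × 30% = 27,450
  → 135,640

Minimum tax:
  Adjusted income: 705,500 + 76,500 + 144,000 = 926,000
  Less exemption 50,000 → base 876,000
  876,000 × 18% = 157,680

157,680 > 135,640, so the minimum tax is the binding amount.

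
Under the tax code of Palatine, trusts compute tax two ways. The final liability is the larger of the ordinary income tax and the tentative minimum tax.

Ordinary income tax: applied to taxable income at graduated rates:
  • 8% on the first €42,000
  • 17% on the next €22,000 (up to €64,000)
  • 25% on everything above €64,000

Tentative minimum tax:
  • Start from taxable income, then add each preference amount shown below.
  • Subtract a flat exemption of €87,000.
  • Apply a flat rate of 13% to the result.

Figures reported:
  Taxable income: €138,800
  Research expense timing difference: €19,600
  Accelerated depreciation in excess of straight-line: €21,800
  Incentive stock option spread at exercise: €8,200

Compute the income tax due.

Tentative minimum tax:
  Adjusted income: €138,800 + €19,600 + €21,800 + €8,200 = €188,400
  Less exemption €87,000 → base €101,400
  €101,400 × 13% = €13,182

Ordinary income tax:
  €42,000 × 8% = €3,360
  €22,000 × 17% = €3,740
  €74,800 × 25% = €18,700
  → €25,800

€25,800 > €13,182, so the ordinary income tax governs.

€25,800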